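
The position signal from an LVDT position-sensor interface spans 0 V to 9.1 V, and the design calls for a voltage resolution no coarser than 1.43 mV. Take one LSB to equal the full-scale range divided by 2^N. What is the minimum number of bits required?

Full-scale range = 9.1 V.
Required number of levels: 9.1/1.43 mV = 6363.6; smallest N with 2^N ≥ that is 13.

13 bits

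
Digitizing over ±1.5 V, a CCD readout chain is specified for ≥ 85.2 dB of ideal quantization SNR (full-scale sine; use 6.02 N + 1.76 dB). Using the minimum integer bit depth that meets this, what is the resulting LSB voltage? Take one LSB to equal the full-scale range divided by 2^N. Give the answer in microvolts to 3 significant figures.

The full-scale span is 1.5 − (-1.5) = 3 V.
6.02 N + 1.76 ≥ 85.2 gives N ≥ 13.860, so the minimum integer is 14.
LSB = 3 V / 2^14 = 183 µV.

183 µV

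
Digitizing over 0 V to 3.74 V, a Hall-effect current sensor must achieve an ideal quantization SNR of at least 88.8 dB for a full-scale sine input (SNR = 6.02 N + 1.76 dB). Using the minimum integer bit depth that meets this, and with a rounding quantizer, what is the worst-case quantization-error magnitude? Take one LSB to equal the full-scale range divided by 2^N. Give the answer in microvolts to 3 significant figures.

Range is 3.74 V.
6.02 N + 1.76 ≥ 88.8 gives N ≥ 14.458, so the minimum integer is 15.
One LSB is 3.74 V / 32768 = 114.14 µV.
Max error for round-to-nearest is LSB/2 = 57.1 µV.

57.1 µV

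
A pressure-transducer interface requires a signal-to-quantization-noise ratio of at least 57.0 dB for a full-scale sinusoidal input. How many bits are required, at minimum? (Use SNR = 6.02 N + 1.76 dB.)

6.02 N + 1.76 ≥ 57.0 gives N ≥ 9.176, so the minimum integer is 10.

10 bits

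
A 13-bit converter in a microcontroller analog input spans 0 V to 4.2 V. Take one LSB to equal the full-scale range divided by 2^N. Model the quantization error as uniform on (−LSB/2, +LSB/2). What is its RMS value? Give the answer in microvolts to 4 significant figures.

Full-scale range = 4.2 V.
LSB = 4.2 V ÷ 2^13 = 4.2/8192 V = 0.512695 mV.
σ_q = LSB/√12 = 0.512695 mV/3.4641 = 148.0 µV.

148.0 µV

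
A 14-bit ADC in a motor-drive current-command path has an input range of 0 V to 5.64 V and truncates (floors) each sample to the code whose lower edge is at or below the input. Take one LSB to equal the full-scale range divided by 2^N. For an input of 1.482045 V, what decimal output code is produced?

V_FS = 5.64 V. LSB = 5.64 V / 2^14 ≈ 344.2 µV.
(V_in − V_min) × 2^14/range = (1.482045 − (0)) × 16384/5.64 = 4305.288.
Floor → code = 4305.

4305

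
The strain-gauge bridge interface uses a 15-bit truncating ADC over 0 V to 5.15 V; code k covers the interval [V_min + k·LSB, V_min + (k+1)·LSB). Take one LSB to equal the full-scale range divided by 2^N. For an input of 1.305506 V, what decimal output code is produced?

8306

Range is 5.15 V. LSB = 5.15 V / 2^15 ≈ 157.2 µV.
V_in − V_min = 1.305506 − (0) = 1.305506 V.
Divide by LSB: 1.305506 × 32768/5.15 = 8306.5671.
Truncating gives code 8306.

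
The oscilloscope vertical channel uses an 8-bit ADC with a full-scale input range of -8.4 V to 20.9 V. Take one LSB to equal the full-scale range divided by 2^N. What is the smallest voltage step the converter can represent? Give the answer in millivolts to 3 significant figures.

114 mV

Range = 20.9 − (-8.4) = 29.3 V.
2^8 = 256 levels.
LSB = 29.3 V / 2^8 = 114 mV.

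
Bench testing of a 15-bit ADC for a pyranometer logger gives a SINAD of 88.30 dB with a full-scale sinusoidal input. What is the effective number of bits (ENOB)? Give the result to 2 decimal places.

(88.30 − 1.76) / 6.02 = 86.54/6.02 = 14.3754 effective bits.

14.38 bits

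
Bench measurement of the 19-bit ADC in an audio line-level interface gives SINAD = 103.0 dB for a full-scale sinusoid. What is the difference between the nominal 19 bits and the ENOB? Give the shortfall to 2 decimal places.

Effective bits = (103.0 − 1.76)/6.02 = 16.8173.
19 − 16.8173 = 2.18 bits below nominal.

2.18 bits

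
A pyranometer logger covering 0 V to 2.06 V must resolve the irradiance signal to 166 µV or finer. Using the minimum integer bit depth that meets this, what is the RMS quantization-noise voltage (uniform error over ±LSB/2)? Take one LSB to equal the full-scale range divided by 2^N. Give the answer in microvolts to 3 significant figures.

36.3 µV

Span = 2.06 V.
Required number of levels: 2.06/166 µV = 12410; smallest N with 2^N ≥ that is 14.
One LSB is 2.06 V / 16384 = 125.73 µV.
σ_q = LSB/√12 = 125.73 µV/3.4641 = 36.3 µV.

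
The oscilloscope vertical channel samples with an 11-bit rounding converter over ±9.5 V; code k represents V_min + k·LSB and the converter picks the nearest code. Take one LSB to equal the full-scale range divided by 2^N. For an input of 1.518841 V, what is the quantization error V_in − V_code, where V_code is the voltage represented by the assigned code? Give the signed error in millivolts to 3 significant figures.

−2.64 mV

Full-scale range = 9.5 V − (-9.5 V) = 19 V. LSB = 19 V / 2^11 ≈ 9.277 mV.
(V_in − V_min)/LSB = (1.518841 − (-9.5)) × 2048/19 = 1187.7151 → nearest code k = 1188.
V_code = V_min + k × range/2^11 = -9.5 + 1188 × 19/2048 = 1.521484375 V.
e = 1.518841 − (1.521484375) = −2.64 mV.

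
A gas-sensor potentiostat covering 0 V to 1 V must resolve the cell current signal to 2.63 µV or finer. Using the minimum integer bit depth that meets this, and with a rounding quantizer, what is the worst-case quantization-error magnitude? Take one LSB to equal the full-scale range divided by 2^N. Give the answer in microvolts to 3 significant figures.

0.954 µV

Span = 1 V.
1 V / 2.63 µV = 380200. Since 2^18 = 262144 and 2^19 = 524288, N = 19.
Step size = 1/524288 V = 1.9073 µV.
Half an LSB is 0.954 µV.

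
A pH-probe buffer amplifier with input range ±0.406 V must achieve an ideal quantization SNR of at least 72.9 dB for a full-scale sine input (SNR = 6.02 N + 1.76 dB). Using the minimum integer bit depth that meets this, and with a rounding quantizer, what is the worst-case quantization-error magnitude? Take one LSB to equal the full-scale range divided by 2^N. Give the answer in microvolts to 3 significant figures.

Range = 0.406 − (-0.406) = 0.812 V.
Solving 6.02 N ≥ 72.9 − 1.76: N ≥ 11.817. Round up → N = 12.
LSB = 0.812 V / 2^12 = 198.24 µV.
|e|_max = LSB/2 = 99.1 µV.

99.1 µV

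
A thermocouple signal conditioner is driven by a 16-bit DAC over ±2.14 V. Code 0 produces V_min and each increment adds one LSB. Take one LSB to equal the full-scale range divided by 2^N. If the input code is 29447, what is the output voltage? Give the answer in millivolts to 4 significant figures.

-216.9 mV

The full-scale span is 2.14 − (-2.14) = 4.28 V. LSB = 4.28 V / 2^16.
V_out = -2.14 + 29447 × (4.28/65536) V
      = -2.14 V + 1.92311 V = -0.216887 V.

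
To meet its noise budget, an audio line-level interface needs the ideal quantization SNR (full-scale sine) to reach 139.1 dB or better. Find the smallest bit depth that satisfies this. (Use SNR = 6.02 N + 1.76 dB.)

23 bits

6.02 N + 1.76 ≥ 139.1 gives N ≥ 22.814, so the minimum integer is 23.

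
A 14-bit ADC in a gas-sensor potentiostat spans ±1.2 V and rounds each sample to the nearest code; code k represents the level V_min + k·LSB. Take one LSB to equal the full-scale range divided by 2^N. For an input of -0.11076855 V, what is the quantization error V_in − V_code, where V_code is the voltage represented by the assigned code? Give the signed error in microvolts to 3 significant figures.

Span: 1.2 V − (-1.2 V) = 2.4 V. LSB = 2.4 V / 2^14 ≈ 146.5 µV.
(-0.11076855 − (-1.2)) / LSB = 1.08923145 × 16384/2.4 = 7435.8200. Nearest integer: k = 7436.
V_code = V_min + k × range/2^14 = -1.2 + 7436 × 2.4/16384 = -0.11074218750 V.
V_in − V_code = -0.11076855 − (-0.11074218750) = −26.4 µV.

−26.4 µV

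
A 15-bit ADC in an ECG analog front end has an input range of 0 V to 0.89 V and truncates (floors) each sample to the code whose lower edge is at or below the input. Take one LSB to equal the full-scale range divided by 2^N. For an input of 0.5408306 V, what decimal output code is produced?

19912

Span = 0.89 V. LSB = 0.89 V / 2^15 ≈ 27.16 µV.
(V_in − V_min) × 2^15/range = (0.5408306 − (0)) × 32768/0.89 = 19912.289.
Floor → code = 19912.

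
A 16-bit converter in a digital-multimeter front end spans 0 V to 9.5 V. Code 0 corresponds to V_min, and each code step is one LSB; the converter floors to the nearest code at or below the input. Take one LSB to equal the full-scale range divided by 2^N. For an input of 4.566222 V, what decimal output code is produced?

V_FS = 9.5 V. LSB = 9.5 V / 2^16 ≈ 145.0 µV.
V_in − V_min = 4.566222 − (0) = 4.566222 V.
Divide by LSB: 4.566222 × 65536/9.5 = 31500.2026.
Truncating gives code 31500.

31500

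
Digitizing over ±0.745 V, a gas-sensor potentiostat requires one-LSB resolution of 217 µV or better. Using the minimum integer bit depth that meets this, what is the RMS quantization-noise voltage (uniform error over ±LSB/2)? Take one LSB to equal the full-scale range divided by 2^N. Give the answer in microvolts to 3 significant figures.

The full-scale span is 0.745 − (-0.745) = 1.49 V.
Need 2^N ≥ 1.49 V / 217 µV = 6866 → N_min = 13.
Step size = 1.49/8192 V = 181.88 µV.
RMS noise = LSB/√12 = 52.5 µV.

52.5 µV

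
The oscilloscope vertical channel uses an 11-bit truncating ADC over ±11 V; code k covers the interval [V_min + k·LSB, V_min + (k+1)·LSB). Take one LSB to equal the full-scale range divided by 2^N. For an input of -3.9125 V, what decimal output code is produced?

Range = 11 − (-11) = 22 V. LSB = 22 V / 2^11 ≈ 10.74 mV.
(V_in − V_min) × 2^11/range = (-3.9125 − (-11)) × 2048/22 = 659.782.
Floor → code = 659.

659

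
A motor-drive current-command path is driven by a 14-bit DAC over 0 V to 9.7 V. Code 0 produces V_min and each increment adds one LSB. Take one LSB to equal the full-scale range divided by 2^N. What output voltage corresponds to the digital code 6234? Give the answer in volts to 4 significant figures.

3.691 V

V_FS = 9.7 V. LSB = 9.7 V / 2^14.
Output = V_min + (6234/16384) × range = 0 + 0.380493 × 9.7 V
      = 0 + 3.69078 = 3.69078 V.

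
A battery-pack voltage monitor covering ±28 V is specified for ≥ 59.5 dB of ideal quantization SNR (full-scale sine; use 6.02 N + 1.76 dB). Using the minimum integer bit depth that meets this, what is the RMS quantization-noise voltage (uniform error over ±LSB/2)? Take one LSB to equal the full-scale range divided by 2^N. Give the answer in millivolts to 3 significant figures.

15.8 mV

Range = 28 − (-28) = 56 V.
6.02 N + 1.76 ≥ 59.5 gives N ≥ 9.591, so the minimum integer is 10.
One LSB is 56 V / 1024 = 54.688 mV.
V_rms = LSB/√12 = 15.8 mV.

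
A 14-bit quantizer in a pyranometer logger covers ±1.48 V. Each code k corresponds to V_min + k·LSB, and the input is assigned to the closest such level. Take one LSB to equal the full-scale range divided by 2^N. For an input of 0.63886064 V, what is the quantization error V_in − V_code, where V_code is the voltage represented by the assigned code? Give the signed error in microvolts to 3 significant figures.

Full-scale range = 1.48 V − (-1.48 V) = 2.96 V. LSB = 2.96 V / 2^14 ≈ 180.7 µV.
Position in LSBs: (0.63886064 − (-1.48)) × 16384/2.96 = 11728.1800; rounding gives k = 11728.
V_code = -1.48 + (11728/16384) × 2.96 = 0.63882812500 V.
V_in − V_code = 0.63886064 − (0.63882812500) = +32.5 µV.

+32.5 µV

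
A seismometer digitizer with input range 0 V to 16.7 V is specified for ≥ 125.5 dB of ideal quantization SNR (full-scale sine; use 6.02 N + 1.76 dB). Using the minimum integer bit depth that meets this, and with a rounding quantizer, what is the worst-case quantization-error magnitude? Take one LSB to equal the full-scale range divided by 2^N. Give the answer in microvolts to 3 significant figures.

3.98 µV

Span = 16.7 V.
6.02 N + 1.76 ≥ 125.5 gives N ≥ 20.555, so the minimum integer is 21.
LSB = 16.7 V ÷ 2^21 = 16.7/2097152 V = 7.9632 µV.
|e|_max = LSB/2 = 3.98 µV.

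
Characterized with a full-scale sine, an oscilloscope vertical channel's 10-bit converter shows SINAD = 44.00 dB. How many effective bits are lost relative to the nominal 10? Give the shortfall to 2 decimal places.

N_eff = (44.00 − 1.76)/6.02 = 7.0166 bits.
Lost resolution: 10 − 7.0166 = 2.9834 bits.

2.98 bits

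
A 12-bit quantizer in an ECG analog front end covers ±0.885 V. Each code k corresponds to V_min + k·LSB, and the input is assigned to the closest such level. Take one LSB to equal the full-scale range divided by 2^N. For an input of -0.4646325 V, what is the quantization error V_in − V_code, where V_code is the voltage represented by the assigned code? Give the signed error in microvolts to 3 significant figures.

Full-scale range = 0.885 V − (-0.885 V) = 1.77 V. LSB = 1.77 V / 2^12 ≈ 432.1 µV.
(V_in − V_min)/LSB = (-0.4646325 − (-0.885)) × 4096/1.77 = 972.7826 → nearest code k = 973.
Reconstructed level: -0.885 + 973 × 1.77/4096 V = -0.4645385742 V.
Error = V_in − V_code = -0.4646325 − (-0.4645385742) = −93.9 µV.

−93.9 µV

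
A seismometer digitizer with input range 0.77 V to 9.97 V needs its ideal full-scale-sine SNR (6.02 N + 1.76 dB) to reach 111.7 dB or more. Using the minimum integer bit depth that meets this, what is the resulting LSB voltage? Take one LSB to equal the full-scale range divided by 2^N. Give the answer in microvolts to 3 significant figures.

17.5 µV

The full-scale span is 9.97 − (0.77) = 9.2 V.
Required N = ⌈(111.7 − 1.76)/6.02⌉ = ⌈18.262⌉ = 19.
One LSB is 9.2 V / 524288 = 17.5 µV.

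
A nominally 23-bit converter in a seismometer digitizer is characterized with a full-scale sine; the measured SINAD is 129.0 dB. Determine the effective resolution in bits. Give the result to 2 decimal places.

ENOB = (129.0 − 1.76)/6.02 = 21.1362 bits.

21.14 bits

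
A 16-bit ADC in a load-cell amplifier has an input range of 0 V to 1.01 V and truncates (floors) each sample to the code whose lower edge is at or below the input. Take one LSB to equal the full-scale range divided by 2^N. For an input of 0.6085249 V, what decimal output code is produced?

Span = 1.01 V. LSB = 1.01 V / 2^16 ≈ 15.41 µV.
code = ⌊(V_in − V_min)/LSB⌋ = ⌊(V_in − V_min) × 2^16 / range⌋
     = ⌊(0.6085249 − (0)) × 65536 / 1.01⌋ = ⌊0.6085249 × 65536/1.01⌋
     = ⌊39485.434⌋ = 39485.

39485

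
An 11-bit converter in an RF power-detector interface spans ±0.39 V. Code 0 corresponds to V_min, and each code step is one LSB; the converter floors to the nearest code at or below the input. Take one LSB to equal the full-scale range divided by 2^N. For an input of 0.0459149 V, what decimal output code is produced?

1144

Range = 0.39 − (-0.39) = 0.78 V. LSB = 0.78 V / 2^11 ≈ 380.9 µV.
V_in − V_min = 0.0459149 − (-0.39) = 0.4359149 V.
Divide by LSB: 0.4359149 × 2048/0.78 = 1144.5560.
Truncating gives code 1144.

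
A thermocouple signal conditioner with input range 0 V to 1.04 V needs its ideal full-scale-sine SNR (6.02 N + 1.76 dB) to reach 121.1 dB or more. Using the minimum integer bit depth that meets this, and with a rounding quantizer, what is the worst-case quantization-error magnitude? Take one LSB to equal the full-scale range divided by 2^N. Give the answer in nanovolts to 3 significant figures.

Full-scale range = 1.04 V.
6.02 N + 1.76 ≥ 121.1 gives N ≥ 19.824, so the minimum integer is 20.
LSB = 1.04 V ÷ 2^20 = 1.04/1048576 V = 0.99182 µV.
Max error for round-to-nearest is LSB/2 = 496 nV.

496 nV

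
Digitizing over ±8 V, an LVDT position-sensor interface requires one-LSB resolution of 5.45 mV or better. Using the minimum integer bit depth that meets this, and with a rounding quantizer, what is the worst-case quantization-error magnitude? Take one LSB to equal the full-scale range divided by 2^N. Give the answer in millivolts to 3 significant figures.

1.95 mV

The full-scale span is 8 − (-8) = 16 V.
Required number of levels: 16/5.45 mV = 2935.8; smallest N with 2^N ≥ that is 12.
Step size = 16/4096 V = 3.9063 mV.
|e|_max = LSB/2 = 1.95 mV.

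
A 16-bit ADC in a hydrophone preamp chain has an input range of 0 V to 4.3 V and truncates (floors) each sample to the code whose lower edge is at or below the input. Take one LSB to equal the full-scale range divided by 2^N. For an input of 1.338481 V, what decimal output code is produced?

Span = 4.3 V. LSB = 4.3 V / 2^16 ≈ 65.61 µV.
(V_in − V_min) × 2^16/range = (1.338481 − (0)) × 65536/4.3 = 20399.696.
Floor → code = 20399.

20399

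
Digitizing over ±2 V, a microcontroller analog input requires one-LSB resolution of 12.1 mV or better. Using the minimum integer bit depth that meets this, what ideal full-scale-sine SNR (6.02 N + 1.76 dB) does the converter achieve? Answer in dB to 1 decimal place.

Range = 2 − (-2) = 4 V.
Required number of levels: 4/12.1 mV = 330.58; smallest N with 2^N ≥ that is 9.
6.02(9) + 1.76 = 55.94 dB.

55.9 dB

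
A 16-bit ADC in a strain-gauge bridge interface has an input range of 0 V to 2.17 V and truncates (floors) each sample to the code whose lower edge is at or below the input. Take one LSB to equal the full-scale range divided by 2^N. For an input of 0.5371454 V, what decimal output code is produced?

V_FS = 2.17 V. LSB = 2.17 V / 2^16 ≈ 33.11 µV.
code = ⌊(V_in − V_min)/LSB⌋ = ⌊(V_in − V_min) × 2^16 / range⌋
     = ⌊(0.5371454 − (0)) × 65536 / 2.17⌋ = ⌊0.5371454 × 65536/2.17⌋
     = ⌊16222.286⌋ = 16222.

16222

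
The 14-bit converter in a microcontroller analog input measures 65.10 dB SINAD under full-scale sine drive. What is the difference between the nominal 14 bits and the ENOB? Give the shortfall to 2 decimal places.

N_eff = (65.10 − 1.76)/6.02 = 10.5216 bits.
Lost resolution: 14 − 10.5216 = 3.4784 bits.

3.48 bits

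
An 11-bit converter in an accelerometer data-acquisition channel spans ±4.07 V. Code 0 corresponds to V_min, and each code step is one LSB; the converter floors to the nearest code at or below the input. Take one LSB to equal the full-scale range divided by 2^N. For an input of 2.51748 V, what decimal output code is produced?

1657

Span: 4.07 V − (-4.07 V) = 8.14 V. LSB = 8.14 V / 2^11 ≈ 3.975 mV.
code = ⌊(V_in − V_min)/LSB⌋ = ⌊(V_in − V_min) × 2^11 / range⌋
     = ⌊(2.51748 − (-4.07)) × 2048 / 8.14⌋ = ⌊6.58748 × 2048/8.14⌋
     = ⌊1657.391⌋ = 1657.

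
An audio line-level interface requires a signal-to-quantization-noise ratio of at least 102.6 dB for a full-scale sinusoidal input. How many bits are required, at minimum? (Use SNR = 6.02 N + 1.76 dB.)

17 bits

6.02 N + 1.76 ≥ 102.6 gives N ≥ 16.751, so the minimum integer is 17.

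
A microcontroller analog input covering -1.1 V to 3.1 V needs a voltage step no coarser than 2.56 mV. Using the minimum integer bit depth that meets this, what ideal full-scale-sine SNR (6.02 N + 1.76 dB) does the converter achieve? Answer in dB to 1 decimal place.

Full-scale range = 3.1 V − (-1.1 V) = 4.2 V.
4.2 V / 2.56 mV = 1641. Since 2^10 = 1024 and 2^11 = 2048, N = 11.
SNR = 6.02 × 11 + 1.76 = 67.98 dB.

68.0 dB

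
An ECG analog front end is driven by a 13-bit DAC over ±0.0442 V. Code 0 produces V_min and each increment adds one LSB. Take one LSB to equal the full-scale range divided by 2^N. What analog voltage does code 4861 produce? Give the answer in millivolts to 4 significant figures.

8.255 mV

Range = 0.0442 − (-0.0442) = 0.0884 V. LSB = 0.0884 V / 2^13.
Output = V_min + (4861/8192) × range = -0.0442 + 0.593384 × 0.0884 V
      = -0.0442 V + 0.0524551 V = 0.00825513 V.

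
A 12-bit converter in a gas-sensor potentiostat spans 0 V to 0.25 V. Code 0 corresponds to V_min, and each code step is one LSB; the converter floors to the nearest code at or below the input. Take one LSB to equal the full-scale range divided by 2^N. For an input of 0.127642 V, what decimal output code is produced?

Span = 0.25 V. LSB = 0.25 V / 2^12 ≈ 61.04 µV.
(V_in − V_min) × 2^12/range = (0.127642 − (0)) × 4096/0.25 = 2091.287.
Floor → code = 2091.

2091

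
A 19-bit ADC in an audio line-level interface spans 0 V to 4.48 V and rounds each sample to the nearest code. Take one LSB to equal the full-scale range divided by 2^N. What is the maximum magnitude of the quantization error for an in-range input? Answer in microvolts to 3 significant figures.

4.27 µV

Span = 4.48 V.
One LSB is 4.48 V / 524288 = 8.5449 µV.
|e|_max = LSB/2 = 4.27 µV.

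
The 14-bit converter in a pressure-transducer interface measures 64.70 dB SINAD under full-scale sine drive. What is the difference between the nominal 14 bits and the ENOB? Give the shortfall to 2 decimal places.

3.54 bits

ENOB = (SINAD − 1.76)/6.02 = (64.70 − 1.76)/6.02 = 10.4551 bits.
Shortfall = 14 − 10.4551 = 3.5449 bits.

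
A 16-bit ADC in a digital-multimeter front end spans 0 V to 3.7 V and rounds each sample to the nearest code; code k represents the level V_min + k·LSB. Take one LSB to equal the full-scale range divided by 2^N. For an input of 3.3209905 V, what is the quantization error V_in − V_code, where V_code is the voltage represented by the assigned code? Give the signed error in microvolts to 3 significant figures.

V_FS = 3.7 V. LSB = 3.7 V / 2^16 ≈ 56.46 µV.
(3.3209905 − (0)) / LSB = 3.3209905 × 65536/3.7 = 58822.8198. Nearest integer: k = 58823.
V_code = 0 + (58823/65536) × 3.7 = 3.3210006714 V.
e = 3.3209905 − (3.3210006714) = −10.2 µV.

−10.2 µV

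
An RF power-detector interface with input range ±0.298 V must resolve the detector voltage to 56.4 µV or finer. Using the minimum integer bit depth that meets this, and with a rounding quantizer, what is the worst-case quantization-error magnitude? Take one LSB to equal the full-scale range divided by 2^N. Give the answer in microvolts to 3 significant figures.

Span: 0.298 V − (-0.298 V) = 0.596 V.
Need 2^N ≥ 0.596 V / 56.4 µV = 10570 → N_min = 14.
One LSB is 0.596 V / 16384 = 36.377 µV.
Max error for round-to-nearest is LSB/2 = 18.2 µV.

18.2 µV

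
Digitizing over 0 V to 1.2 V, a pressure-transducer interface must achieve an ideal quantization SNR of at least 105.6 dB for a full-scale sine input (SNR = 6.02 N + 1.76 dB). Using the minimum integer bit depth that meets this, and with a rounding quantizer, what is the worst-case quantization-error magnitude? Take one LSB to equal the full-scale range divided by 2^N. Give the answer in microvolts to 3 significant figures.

Span = 1.2 V.
Required N = ⌈(105.6 − 1.76)/6.02⌉ = ⌈17.249⌉ = 18.
Step size = 1.2/262144 V = 4.5776 µV.
Max error for round-to-nearest is LSB/2 = 2.29 µV.

2.29 µV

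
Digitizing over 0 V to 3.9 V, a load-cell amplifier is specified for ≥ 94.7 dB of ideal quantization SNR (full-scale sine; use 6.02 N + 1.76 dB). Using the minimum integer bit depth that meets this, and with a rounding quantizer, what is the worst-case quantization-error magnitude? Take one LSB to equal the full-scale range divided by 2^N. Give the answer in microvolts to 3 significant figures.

Range is 3.9 V.
N ≥ (94.7 − 1.76)/6.02 = 15.439 → N_min = 16.
One LSB is 3.9 V / 65536 = 59.509 µV.
Max error for round-to-nearest is LSB/2 = 29.8 µV.

29.8 µV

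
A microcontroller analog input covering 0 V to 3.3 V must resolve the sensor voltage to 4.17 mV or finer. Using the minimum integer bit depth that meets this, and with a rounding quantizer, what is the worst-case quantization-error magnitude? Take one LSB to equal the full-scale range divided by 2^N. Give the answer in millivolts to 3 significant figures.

1.61 mV

Span = 3.3 V.
Need 2^N ≥ 3.3 V / 4.17 mV = 791.4 → N_min = 10.
LSB = 3.3 V / 2^10 = 3.2227 mV.
|e|_max = LSB/2 = 1.61 mV.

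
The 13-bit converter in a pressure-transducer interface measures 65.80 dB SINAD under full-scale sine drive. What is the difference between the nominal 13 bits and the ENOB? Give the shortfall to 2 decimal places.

ENOB = (SINAD − 1.76)/6.02 = (65.80 − 1.76)/6.02 = 10.6379 bits.
Lost resolution: 13 − 10.6379 = 2.3621 bits.

2.36 bits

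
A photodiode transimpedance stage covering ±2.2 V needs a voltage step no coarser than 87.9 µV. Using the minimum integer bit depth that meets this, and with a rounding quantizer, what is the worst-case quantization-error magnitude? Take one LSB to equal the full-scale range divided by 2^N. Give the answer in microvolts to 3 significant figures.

Full-scale range = 2.2 V − (-2.2 V) = 4.4 V.
Need 2^N ≥ 4.4 V / 87.9 µV = 50060 → N_min = 16.
LSB = 4.4 V ÷ 2^16 = 4.4/65536 V = 67.139 µV.
|e|_max = LSB/2 = 33.6 µV.

33.6 µV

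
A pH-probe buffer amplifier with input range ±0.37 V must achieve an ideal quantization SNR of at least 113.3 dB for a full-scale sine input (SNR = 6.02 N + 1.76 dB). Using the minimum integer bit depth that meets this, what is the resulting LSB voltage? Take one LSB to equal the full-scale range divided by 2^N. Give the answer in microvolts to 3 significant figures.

1.41 µV

The full-scale span is 0.37 − (-0.37) = 0.74 V.
Solving 6.02 N ≥ 113.3 − 1.76: N ≥ 18.528. Round up → N = 19.
LSB = 0.74 V / 2^19 = 1.41 µV.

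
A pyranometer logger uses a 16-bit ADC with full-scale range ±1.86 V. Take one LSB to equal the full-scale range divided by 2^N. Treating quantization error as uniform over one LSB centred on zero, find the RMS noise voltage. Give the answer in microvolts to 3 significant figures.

16.4 µV

Full-scale range = 1.86 V − (-1.86 V) = 3.72 V.
Step size = 3.72/65536 V = 56.763 µV.
For a uniform distribution on [−LSB/2, +LSB/2], V_rms = LSB/√12 = 56.763 µV/3.4641 = 16.4 µV.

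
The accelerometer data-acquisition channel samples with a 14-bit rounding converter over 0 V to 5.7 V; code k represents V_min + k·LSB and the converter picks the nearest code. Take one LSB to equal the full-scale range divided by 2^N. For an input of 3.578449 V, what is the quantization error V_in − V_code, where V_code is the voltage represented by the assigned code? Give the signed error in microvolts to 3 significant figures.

−54.4 µV

V_FS = 5.7 V. LSB = 5.7 V / 2^14 ≈ 347.9 µV.
Position in LSBs: (3.578449 − (0)) × 16384/5.7 = 10285.8436; rounding gives k = 10286.
Reconstructed level: 0 + 10286 × 5.7/16384 V = 3.5785034180 V.
V_in − V_code = 3.578449 − (3.5785034180) = −54.4 µV.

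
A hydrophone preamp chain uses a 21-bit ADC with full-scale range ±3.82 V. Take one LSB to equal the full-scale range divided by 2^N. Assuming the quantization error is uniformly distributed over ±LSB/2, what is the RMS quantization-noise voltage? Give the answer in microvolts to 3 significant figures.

Full-scale range = 3.82 V − (-3.82 V) = 7.64 V.
LSB = 7.64 V / 2^21 = 3.6430 µV.
For a uniform distribution on [−LSB/2, +LSB/2], V_rms = LSB/√12 = 3.6430 µV/3.4641 = 1.05 µV.

1.05 µV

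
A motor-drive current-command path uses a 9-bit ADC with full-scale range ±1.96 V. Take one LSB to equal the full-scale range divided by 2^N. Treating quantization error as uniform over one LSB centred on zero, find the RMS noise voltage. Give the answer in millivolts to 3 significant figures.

Full-scale range = 1.96 V − (-1.96 V) = 3.92 V.
One LSB is 3.92 V / 512 = 7.6563 mV.
For a uniform distribution on [−LSB/2, +LSB/2], V_rms = LSB/√12 = 7.6563 mV/3.4641 = 2.21 mV.

2.21 mV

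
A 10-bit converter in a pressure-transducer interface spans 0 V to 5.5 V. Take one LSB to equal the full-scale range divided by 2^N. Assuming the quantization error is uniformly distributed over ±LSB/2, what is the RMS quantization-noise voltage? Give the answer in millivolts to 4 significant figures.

Span = 5.5 V.
Step size = 5.5/1024 V = 5.37109 mV.
V_rms = LSB/√12 = 5.37109 mV / √12 = 1.551 mV.

1.551 mV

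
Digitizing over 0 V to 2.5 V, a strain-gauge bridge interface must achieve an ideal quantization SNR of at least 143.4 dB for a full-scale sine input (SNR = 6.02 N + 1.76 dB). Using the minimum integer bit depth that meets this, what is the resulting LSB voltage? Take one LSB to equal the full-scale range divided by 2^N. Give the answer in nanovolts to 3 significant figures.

Full-scale range = 2.5 V.
Required N = ⌈(143.4 − 1.76)/6.02⌉ = ⌈23.528⌉ = 24.
LSB = 2.5 V ÷ 2^24 = 2.5/16777216 V = 149 nV.

149 nV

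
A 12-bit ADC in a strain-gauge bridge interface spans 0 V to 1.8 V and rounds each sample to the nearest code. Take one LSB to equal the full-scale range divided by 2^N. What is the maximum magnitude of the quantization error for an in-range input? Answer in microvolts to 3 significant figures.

Full-scale range = 1.8 V.
LSB = 1.8 V / 2^12 = 439.45 µV.
Worst-case error for round-to-nearest is half an LSB: 220 µV.

220 µV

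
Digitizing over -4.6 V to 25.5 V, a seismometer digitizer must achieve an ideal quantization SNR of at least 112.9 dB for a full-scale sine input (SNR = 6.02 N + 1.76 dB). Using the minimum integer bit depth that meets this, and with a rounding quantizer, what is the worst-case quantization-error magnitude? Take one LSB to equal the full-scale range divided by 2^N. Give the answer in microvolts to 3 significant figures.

Full-scale range = 25.5 V − (-4.6 V) = 30.1 V.
6.02 N + 1.76 ≥ 112.9 gives N ≥ 18.462, so the minimum integer is 19.
One LSB is 30.1 V / 524288 = 57.411 µV.
Half an LSB is 28.7 µV.

28.7 µV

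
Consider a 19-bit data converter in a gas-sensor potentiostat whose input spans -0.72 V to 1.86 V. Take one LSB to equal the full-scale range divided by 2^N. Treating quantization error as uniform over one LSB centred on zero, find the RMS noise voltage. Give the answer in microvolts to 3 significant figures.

1.42 µV

Range = 1.86 − (-0.72) = 2.58 V.
One LSB is 2.58 V / 524288 = 4.9210 µV.
For a uniform distribution on [−LSB/2, +LSB/2], V_rms = LSB/√12 = 4.9210 µV/3.4641 = 1.42 µV.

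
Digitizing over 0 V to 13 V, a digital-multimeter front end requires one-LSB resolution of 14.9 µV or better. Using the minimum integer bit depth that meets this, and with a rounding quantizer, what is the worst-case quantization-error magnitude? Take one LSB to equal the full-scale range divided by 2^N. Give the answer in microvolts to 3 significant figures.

V_FS = 13 V.
Need 2^N ≥ 13 V / 14.9 µV = 872500 → N_min = 20.
One LSB is 13 V / 1048576 = 12.398 µV.
|e|_max = LSB/2 = 6.20 µV.

6.20 µV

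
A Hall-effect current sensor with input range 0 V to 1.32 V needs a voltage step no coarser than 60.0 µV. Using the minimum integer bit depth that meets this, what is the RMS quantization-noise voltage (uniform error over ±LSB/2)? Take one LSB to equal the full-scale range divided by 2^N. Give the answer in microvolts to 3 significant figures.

Range is 1.32 V.
Required number of levels: 1.32/60.0 µV = 22000; smallest N with 2^N ≥ that is 15.
One LSB is 1.32 V / 32768 = 40.283 µV.
RMS noise = LSB/√12 = 11.6 µV.

11.6 µV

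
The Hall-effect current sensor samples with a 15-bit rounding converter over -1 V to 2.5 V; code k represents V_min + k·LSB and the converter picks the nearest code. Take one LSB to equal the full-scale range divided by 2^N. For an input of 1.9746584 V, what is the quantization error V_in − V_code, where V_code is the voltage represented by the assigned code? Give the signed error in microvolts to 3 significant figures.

Range = 2.5 − (-1) = 3.5 V. LSB = 3.5 V / 2^15 ≈ 106.8 µV.
Position in LSBs: (1.9746584 − (-1)) × 32768/3.5 = 27849.6018; rounding gives k = 27850.
V_code = V_min + k × range/2^15 = -1 + 27850 × 3.5/32768 = 1.9747009277 V.
e = 1.9746584 − (1.9747009277) = −42.5 µV.

−42.5 µV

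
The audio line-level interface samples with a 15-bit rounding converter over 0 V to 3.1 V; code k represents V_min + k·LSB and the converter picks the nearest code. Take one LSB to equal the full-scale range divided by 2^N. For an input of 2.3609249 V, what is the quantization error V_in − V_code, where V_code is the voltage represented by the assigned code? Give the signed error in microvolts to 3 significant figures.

−24.8 µV

V_FS = 3.1 V. LSB = 3.1 V / 2^15 ≈ 94.60 µV.
(2.3609249 − (0)) / LSB = 2.3609249 × 32768/3.1 = 24955.7378. Nearest integer: k = 24956.
V_code = V_min + k × range/2^15 = 0 + 24956 × 3.1/32768 = 2.3609497070 V.
V_in − V_code = 2.3609249 − (2.3609497070) = −24.8 µV.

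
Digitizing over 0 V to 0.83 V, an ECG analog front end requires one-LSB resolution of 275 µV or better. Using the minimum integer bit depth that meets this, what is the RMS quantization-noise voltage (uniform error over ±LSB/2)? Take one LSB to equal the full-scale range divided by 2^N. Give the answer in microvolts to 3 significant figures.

58.5 µV

V_FS = 0.83 V.
Need 2^N ≥ 0.83 V / 275 µV = 3018 → N_min = 12.
Step size = 0.83/4096 V = 202.64 µV.
σ_q = LSB/√12 = 202.64 µV/3.4641 = 58.5 µV.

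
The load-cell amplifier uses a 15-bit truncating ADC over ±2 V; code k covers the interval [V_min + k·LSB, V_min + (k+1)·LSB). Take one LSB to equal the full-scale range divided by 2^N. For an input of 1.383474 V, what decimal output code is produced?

Range = 2 − (-2) = 4 V. LSB = 4 V / 2^15 ≈ 122.1 µV.
code = ⌊(V_in − V_min)/LSB⌋ = ⌊(V_in − V_min) × 2^15 / range⌋
     = ⌊(1.383474 − (-2)) × 32768 / 4⌋ = ⌊3.383474 × 32768/4⌋
     = ⌊27717.419⌋ = 27717.

27717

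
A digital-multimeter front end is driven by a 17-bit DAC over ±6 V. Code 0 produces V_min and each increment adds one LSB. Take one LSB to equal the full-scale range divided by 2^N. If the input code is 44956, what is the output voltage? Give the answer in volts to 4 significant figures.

Span: 6 V − (-6 V) = 12 V. LSB = 12 V / 2^17.
Output = V_min + (44956/131072) × range = -6 + 0.342987 × 12 V
      = -6 V + 4.11584 V = -1.88416 V.

-1.884 V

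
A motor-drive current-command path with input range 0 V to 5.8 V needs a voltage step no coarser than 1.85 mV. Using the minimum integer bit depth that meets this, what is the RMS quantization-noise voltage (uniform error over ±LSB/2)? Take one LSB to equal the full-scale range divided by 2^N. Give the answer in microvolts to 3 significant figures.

V_FS = 5.8 V.
Required number of levels: 5.8/1.85 mV = 3135.1; smallest N with 2^N ≥ that is 12.
LSB = 5.8 V / 2^12 = 1.4160 mV.
RMS noise = LSB/√12 = 409 µV.

409 µV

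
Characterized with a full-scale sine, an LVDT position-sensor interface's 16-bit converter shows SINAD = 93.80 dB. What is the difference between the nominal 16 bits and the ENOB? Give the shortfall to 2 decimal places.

ENOB = (SINAD − 1.76)/6.02 = (93.80 − 1.76)/6.02 = 15.2890 bits.
16 − 15.2890 = 0.71 bits below nominal.

0.71 bits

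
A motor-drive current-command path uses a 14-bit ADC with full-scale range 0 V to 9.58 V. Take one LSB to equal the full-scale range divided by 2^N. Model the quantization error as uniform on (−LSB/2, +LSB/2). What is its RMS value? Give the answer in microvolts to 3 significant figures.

169 µV

Full-scale range = 9.58 V.
LSB = 9.58 V / 2^14 = 0.58472 mV.
RMS of a uniform error over width LSB is LSB/√12 = 169 µV.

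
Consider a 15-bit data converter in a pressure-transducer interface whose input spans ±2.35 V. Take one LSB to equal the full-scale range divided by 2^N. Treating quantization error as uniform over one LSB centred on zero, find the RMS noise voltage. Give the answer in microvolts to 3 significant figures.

Range = 2.35 − (-2.35) = 4.7 V.
LSB = 4.7 V / 2^15 = 143.43 µV.
V_rms = LSB/√12 = 143.43 µV / √12 = 41.4 µV.

41.4 µV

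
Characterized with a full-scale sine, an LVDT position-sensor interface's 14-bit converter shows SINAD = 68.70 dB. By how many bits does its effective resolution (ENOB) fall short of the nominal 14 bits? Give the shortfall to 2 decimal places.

Effective bits = (68.70 − 1.76)/6.02 = 11.1196.
Shortfall = 14 − 11.1196 = 2.8804 bits.

2.88 bits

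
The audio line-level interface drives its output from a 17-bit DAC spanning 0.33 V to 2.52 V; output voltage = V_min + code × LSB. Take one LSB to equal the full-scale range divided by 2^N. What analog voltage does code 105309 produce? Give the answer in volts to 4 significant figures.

2.090 V

The full-scale span is 2.52 − (0.33) = 2.19 V. LSB = 2.19 V / 2^17.
V_out = 0.33 + 105309 × (2.19/131072) V
      = 0.33 + 1.75954 = 2.08954 V.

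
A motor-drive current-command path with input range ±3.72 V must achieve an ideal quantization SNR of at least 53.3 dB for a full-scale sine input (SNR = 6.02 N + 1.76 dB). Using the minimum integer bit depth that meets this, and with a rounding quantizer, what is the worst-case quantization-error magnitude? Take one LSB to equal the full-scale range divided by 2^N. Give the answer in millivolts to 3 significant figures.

7.27 mV

Span: 3.72 V − (-3.72 V) = 7.44 V.
Required N = ⌈(53.3 − 1.76)/6.02⌉ = ⌈8.561⌉ = 9.
LSB = 7.44 V / 2^9 = 14.531 mV.
|e|_max = LSB/2 = 7.27 mV.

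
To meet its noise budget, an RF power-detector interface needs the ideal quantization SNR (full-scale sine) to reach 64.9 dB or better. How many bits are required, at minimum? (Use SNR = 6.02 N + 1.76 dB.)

6.02 N + 1.76 ≥ 64.9 gives N ≥ 10.488, so the minimum integer is 11.

11 bits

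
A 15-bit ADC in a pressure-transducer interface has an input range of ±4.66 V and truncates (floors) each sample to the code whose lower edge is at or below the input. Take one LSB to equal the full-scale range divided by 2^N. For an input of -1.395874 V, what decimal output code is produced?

Range = 4.66 − (-4.66) = 9.32 V. LSB = 9.32 V / 2^15 ≈ 284.4 µV.
code = ⌊(V_in − V_min)/LSB⌋ = ⌊(V_in − V_min) × 2^15 / range⌋
     = ⌊(-1.395874 − (-4.66)) × 32768 / 9.32⌋ = ⌊3.264126 × 32768/9.32⌋
     = ⌊11476.275⌋ = 11476.

11476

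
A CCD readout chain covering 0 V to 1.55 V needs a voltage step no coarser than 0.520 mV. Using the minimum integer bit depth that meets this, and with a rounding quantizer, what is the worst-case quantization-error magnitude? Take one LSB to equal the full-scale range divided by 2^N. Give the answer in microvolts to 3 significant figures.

189 µV

Range is 1.55 V.
Need 2^N ≥ 1.55 V / 0.520 mV = 2981 → N_min = 12.
LSB = 1.55 V / 2^12 = 378.42 µV.
|e|_max = LSB/2 = 189 µV.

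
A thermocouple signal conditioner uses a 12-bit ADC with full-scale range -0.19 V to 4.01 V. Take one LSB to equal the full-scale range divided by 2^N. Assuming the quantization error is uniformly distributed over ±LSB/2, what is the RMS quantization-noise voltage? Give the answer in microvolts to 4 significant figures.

296.0 µV

Full-scale range = 4.01 V − (-0.19 V) = 4.2 V.
LSB = 4.2 V ÷ 2^12 = 4.2/4096 V = 1.02539 mV.
σ_q = LSB/√12 = 1.02539 mV/3.4641 = 296.0 µV.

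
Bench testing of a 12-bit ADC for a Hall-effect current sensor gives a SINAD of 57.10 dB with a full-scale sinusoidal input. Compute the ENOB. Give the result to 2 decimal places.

9.19 bits

ENOB = (SINAD − 1.76) / 6.02 = (57.10 − 1.76) / 6.02 = 55.34 / 6.02 = 9.1927.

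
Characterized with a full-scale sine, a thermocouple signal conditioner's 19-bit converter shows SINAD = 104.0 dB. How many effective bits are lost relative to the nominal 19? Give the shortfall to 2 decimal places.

2.02 bits

ENOB = (SINAD − 1.76)/6.02 = (104.0 − 1.76)/6.02 = 16.9834 bits.
19 − 16.9834 = 2.02 bits below nominal.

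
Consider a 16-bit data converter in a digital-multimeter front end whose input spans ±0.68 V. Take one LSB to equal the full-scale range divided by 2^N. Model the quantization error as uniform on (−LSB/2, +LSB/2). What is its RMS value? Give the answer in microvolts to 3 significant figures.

5.99 µV

Range = 0.68 − (-0.68) = 1.36 V.
Step size = 1.36/65536 V = 20.752 µV.
For a uniform distribution on [−LSB/2, +LSB/2], V_rms = LSB/√12 = 20.752 µV/3.4641 = 5.99 µV.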